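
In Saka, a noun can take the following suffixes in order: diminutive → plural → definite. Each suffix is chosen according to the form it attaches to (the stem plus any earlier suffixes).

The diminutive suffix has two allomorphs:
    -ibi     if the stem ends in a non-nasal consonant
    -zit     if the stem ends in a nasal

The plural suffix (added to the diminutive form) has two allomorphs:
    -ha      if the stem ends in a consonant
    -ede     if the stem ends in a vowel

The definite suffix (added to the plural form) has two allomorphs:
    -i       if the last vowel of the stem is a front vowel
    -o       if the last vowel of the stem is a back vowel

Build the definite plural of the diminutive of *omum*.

*omum*: final consonant = /m/, a nasal → -zit → *omumzit*.
The diminutive form *omumzit* — final sound /t/ (a consonant) → -ha → *omumzitha*.
Since the last vowel of the plural form *omumzitha* is /a/ (a back vowel), it takes -o, giving *omumzithao*.

omumzithao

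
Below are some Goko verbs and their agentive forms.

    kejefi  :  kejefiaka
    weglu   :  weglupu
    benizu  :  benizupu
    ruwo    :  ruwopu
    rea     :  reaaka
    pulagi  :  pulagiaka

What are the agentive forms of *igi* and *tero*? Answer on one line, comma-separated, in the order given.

The suffix is conditioned by the last vowel: -pu when the last vowel of the stem is a rounded vowel (*weglu*, *benizu*, *ruwo*); -aka when the last vowel of the stem is an unrounded vowel (*kejefi*, *rea*, *pulagi*).
The last vowel of *igi* is /i/, which is an unrounded vowel, so the suffix is -aka, giving *igiaka*.
The last vowel of *tero* is /o/, which is a rounded vowel, so the suffix is -pu, giving *teropu*.

igiaka, teropu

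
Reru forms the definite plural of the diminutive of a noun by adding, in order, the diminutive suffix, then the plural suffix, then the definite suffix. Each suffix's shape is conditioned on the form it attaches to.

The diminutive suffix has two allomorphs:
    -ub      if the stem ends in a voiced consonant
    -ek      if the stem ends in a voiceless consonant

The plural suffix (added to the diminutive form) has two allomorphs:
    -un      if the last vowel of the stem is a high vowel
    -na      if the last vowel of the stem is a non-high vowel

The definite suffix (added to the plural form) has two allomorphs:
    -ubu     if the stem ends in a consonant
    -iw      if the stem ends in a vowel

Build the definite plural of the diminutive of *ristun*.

Since the final consonant of *ristun* is /n/ (voiced), it takes -ub, giving *ristunub*.
Since the last vowel of the diminutive form *ristunub* is /u/ (a high vowel), it takes -un, giving *ristunubun*.
The final sound of the plural form *ristunubun* is /n/, which is a consonant, so the definite suffix is -ubu, giving *ristunubunubu*.

ristunubunubu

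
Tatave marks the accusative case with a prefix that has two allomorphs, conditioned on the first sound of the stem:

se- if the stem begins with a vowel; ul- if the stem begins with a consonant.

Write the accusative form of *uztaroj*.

The first sound of *uztaroj* is /u/, which is a vowel, so the prefix is se-, giving *seuztaroj*.

seuztaroj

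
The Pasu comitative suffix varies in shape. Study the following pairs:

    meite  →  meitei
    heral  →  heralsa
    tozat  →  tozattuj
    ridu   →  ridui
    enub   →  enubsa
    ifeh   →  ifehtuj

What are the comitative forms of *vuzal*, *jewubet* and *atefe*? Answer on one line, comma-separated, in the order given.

vuzalsa, jewubettuj, atefei

Looking at the final sound of each stem: -tuj when the stem ends in a voiceless consonant (*tozat*, *ifeh*); -sa when the stem ends in a voiced consonant (*heral*, *enub*); -i when the stem ends in a vowel (*meite*, *ridu*).
*vuzal* — final sound /l/ (a voiced consonant) → -sa → *vuzalsa*.
The final sound of *jewubet* is /t/, which is a voiceless consonant, so the suffix is -tuj, giving *jewubettuj*.
The final sound of *atefe* is /e/, which is a vowel, so the suffix is -i, giving *atefei*.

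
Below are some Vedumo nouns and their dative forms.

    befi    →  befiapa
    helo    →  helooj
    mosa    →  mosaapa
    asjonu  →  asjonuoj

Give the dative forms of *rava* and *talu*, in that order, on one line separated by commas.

The alternation tracks the last vowel of the stem — -oj when the last vowel of the stem is a rounded vowel (*helo*, *asjonu*); -apa when the last vowel of the stem is an unrounded vowel (*befi*, *mosa*).
Since the last vowel of *rava* is /a/ (an unrounded vowel), it takes -apa, giving *ravaapa*.
*talu* — last vowel /u/ (a rounded vowel) → -oj → *taluoj*.

ravaapa, taluoj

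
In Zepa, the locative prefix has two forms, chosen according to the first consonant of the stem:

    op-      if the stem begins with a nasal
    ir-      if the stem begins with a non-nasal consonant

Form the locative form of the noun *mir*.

The first consonant of *mir* is /m/, which is a nasal, so the prefix is op-, giving *opmir*.

opmir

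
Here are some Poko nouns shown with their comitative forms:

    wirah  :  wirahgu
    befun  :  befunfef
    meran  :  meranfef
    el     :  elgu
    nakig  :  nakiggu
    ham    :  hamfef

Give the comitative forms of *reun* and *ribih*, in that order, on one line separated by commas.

The alternation tracks the final consonant of the stem — -fef when the stem ends in a nasal (*befun*, *meran*, *ham*); -gu when the stem ends in a non-nasal consonant (*wirah*, *el*, *nakig*).
*reun*: final consonant = /n/, a nasal → -fef → *reunfef*.
*ribih*: final consonant = /h/, non-nasal → -gu → *ribihgu*.

reunfef, ribihgu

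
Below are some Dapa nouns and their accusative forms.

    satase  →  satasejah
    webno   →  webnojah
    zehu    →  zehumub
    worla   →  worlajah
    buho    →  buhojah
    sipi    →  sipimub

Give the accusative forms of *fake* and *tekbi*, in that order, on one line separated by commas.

The suffix is conditioned by the last vowel: -mub when the last vowel of the stem is a high vowel (*zehu*, *sipi*); -jah when the last vowel of the stem is a non-high vowel (*satase*, *webno*, *worla*, *buho*).
*fake*: last vowel = /e/, a non-high vowel → -jah → *fakejah*.
The last vowel of *tekbi* is /i/, which is a high vowel, so the suffix is -mub, giving *tekbimub*.

fakejah, tekbimub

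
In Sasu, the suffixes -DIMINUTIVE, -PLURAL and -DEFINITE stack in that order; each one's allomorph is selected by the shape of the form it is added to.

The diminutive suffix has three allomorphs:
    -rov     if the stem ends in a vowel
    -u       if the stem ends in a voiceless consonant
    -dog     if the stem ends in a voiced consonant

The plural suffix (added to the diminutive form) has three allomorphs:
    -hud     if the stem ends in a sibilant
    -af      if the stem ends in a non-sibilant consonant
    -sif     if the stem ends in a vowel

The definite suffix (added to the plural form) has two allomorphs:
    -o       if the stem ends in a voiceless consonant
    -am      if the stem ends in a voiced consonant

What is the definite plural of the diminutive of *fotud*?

*fotud* — final sound /d/ (a voiced consonant) → -dog → *fotuddog*.
The diminutive form *fotuddog*: final sound = /g/, a non-sibilant consonant → -af → *fotuddogaf*.
The plural form *fotuddogaf*: final consonant = /f/, voiceless → -o → *fotuddogafo*.

fotuddogafo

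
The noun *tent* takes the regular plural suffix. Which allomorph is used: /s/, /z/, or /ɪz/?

The stem *tent* ends in a voiceless non-sibilant consonant.
The plural suffix surfaces as /ɪz/ after sibilants, /s/ after other voiceless consonants, and /z/ after other voiced sounds.
So the plural -s on *tent* is pronounced /s/.

/s/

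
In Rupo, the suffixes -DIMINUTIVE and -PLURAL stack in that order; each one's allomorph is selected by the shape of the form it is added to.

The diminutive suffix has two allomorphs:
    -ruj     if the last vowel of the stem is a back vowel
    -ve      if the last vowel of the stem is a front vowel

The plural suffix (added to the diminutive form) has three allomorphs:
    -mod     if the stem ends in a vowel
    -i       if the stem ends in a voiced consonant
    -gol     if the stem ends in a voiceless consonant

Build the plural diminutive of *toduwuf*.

toduwufruji

*toduwuf*: last vowel = /u/, a back vowel → -ruj → *toduwufruj*.
The diminutive form *toduwufruj*: final sound = /j/, a voiced consonant → -i → *toduwufruji*.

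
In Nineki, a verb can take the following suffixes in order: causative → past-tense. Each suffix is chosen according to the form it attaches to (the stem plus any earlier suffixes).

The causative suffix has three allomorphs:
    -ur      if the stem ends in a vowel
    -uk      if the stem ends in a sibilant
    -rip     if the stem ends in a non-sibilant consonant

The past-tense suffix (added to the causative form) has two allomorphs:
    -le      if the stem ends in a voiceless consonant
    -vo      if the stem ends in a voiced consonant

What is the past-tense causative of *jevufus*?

jevufusukle

Since the final sound of *jevufus* is /s/ (a sibilant), it takes -uk, giving *jevufusuk*.
The causative form *jevufusuk*: final consonant = /k/, voiceless → -le → *jevufusukle*.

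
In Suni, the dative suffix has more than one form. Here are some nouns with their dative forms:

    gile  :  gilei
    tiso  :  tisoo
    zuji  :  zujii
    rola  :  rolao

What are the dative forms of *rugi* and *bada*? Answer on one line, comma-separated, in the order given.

Looking at the last vowel of each stem: -i when the last vowel of the stem is a front vowel (*gile*, *zuji*); -o when the last vowel of the stem is a back vowel (*tiso*, *rola*).
*rugi*: last vowel = /i/, a front vowel → -i → *rugii*.
*bada* — last vowel /a/ (a back vowel) → -o → *badao*.

rugii, badao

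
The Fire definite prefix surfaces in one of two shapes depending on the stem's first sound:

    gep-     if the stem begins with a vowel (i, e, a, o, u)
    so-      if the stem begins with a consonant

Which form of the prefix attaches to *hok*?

so-

Since the first sound of *hok* is /h/ (a consonant), it takes so-.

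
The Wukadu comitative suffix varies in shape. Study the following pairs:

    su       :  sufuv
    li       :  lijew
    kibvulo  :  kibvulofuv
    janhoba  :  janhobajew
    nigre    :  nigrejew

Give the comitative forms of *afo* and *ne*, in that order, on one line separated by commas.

afofuv, nejew

The pattern is rounding harmony: -fuv when the last vowel of the stem is a rounded vowel (*su*, *kibvulo*); -jew when the last vowel of the stem is an unrounded vowel (*li*, *janhoba*, *nigre*).
*afo*: last vowel = /o/, a rounded vowel → -fuv → *afofuv*.
*ne* — last vowel /e/ (an unrounded vowel) → -jew → *nejew*.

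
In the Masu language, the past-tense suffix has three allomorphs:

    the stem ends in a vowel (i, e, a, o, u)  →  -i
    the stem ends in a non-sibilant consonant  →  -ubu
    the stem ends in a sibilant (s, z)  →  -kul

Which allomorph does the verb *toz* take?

Since the final sound of *toz* is /z/ (a sibilant), it takes -kul.

-kul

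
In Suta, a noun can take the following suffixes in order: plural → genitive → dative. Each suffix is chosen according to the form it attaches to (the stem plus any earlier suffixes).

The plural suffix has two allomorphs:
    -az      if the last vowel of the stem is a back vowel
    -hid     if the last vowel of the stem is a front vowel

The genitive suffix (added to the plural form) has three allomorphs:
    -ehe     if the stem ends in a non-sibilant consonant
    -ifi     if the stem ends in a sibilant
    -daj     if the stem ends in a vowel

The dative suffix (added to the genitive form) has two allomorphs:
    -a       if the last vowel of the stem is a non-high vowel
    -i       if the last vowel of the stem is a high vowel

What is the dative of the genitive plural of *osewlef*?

*osewlef* — last vowel /e/ (a front vowel) → -hid → *osewlefhid*.
Since the final sound of the plural form *osewlefhid* is /d/ (a non-sibilant consonant), it takes -ehe, giving *osewlefhidehe*.
The genitive form *osewlefhidehe* — last vowel /e/ (a non-high vowel) → -a → *osewlefhidehea*.

osewlefhidehea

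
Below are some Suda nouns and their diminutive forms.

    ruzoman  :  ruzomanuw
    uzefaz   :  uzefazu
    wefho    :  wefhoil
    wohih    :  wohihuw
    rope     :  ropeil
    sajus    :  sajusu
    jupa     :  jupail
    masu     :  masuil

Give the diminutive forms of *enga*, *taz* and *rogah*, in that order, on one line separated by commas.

engail, tazu, rogahuw

The alternation tracks the final sound of the stem — -u when the stem ends in a sibilant (*uzefaz*, *sajus*); -uw when the stem ends in a non-sibilant consonant (*ruzoman*, *wohih*); -il when the stem ends in a vowel (*wefho*, *rope*, *jupa*, *masu*).
*enga* — final sound /a/ (a vowel) → -il → *engail*.
*taz* — final sound /z/ (a sibilant) → -u → *tazu*.
*rogah*: final sound = /h/, a non-sibilant consonant → -uw → *rogahuw*.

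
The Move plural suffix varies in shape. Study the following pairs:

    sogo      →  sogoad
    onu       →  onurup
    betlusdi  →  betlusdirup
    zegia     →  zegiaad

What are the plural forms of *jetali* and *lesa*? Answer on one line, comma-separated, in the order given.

Looking at the last vowel of each stem: -rup when the last vowel of the stem is a high vowel (*onu*, *betlusdi*); -ad when the last vowel of the stem is a non-high vowel (*sogo*, *zegia*).
*jetali*: last vowel = /i/, a high vowel → -rup → *jetalirup*.
The last vowel of *lesa* is /a/, which is a non-high vowel, so the suffix is -ad, giving *lesaad*.

jetalirup, lesaad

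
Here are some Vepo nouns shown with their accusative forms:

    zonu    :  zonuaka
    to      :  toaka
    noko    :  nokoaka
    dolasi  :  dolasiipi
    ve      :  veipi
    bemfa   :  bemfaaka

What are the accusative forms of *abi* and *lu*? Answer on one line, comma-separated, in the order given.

The pattern is front/back vowel harmony: -ipi when the last vowel of the stem is a front vowel (*dolasi*, *ve*); -aka when the last vowel of the stem is a back vowel (*zonu*, *to*, *noko*, *bemfa*).
*abi*: last vowel = /i/, a front vowel → -ipi → *abiipi*.
Since the last vowel of *lu* is /u/ (a back vowel), it takes -aka, giving *luaka*.

abiipi, luaka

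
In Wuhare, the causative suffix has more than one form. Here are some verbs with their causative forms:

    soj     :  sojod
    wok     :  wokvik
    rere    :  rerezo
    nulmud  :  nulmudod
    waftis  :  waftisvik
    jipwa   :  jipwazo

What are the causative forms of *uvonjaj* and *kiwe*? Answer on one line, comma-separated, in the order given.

The pattern is voicing of the final sound: -vik when the stem ends in a voiceless consonant (*wok*, *waftis*); -od when the stem ends in a voiced consonant (*soj*, *nulmud*); -zo when the stem ends in a vowel (*rere*, *jipwa*).
*uvonjaj* — final sound /j/ (a voiced consonant) → -od → *uvonjajod*.
*kiwe* — final sound /e/ (a vowel) → -zo → *kiwezo*.

uvonjajod, kiwezo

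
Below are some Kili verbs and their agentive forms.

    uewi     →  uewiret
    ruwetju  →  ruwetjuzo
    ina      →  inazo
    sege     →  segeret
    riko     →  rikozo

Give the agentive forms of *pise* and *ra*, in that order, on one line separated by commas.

The suffix is conditioned by the last vowel: -ret when the last vowel of the stem is a front vowel (*uewi*, *sege*); -zo when the last vowel of the stem is a back vowel (*ruwetju*, *ina*, *riko*).
Since the last vowel of *pise* is /e/ (a front vowel), it takes -ret, giving *piseret*.
Since the last vowel of *ra* is /a/ (a back vowel), it takes -zo, giving *razo*.

piseret, razo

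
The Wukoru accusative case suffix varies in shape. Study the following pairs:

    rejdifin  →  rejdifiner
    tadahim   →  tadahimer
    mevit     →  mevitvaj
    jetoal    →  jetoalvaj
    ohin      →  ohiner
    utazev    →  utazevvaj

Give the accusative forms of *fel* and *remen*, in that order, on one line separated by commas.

The suffix is conditioned by the final consonant: -er when the stem ends in a nasal (*rejdifin*, *tadahim*, *ohin*); -vaj when the stem ends in a non-nasal consonant (*mevit*, *jetoal*, *utazev*).
*fel*: final consonant = /l/, non-nasal → -vaj → *felvaj*.
The final consonant of *remen* is /n/, which is a nasal, so the suffix is -er, giving *remener*.

felvaj, remener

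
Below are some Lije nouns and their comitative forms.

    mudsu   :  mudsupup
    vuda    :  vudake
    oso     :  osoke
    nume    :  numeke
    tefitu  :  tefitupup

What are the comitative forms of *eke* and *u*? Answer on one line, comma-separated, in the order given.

ekeke, upup

The suffix is conditioned by the last vowel: -pup when the last vowel of the stem is a high vowel (*mudsu*, *tefitu*); -ke when the last vowel of the stem is a non-high vowel (*vuda*, *oso*, *nume*).
*eke* — last vowel /e/ (a non-high vowel) → -ke → *ekeke*.
Since the last vowel of *u* is /u/ (a high vowel), it takes -pup, giving *upup*.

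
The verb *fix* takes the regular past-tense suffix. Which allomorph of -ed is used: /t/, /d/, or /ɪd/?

/t/

The stem *fix* ends in a voiceless consonant other than /t/.
The -ed suffix is realized as /ɪd/ after /t, d/; as /t/ after other voiceless consonants; and as /d/ after other voiced sounds.
So -ed on *fix* is pronounced /t/.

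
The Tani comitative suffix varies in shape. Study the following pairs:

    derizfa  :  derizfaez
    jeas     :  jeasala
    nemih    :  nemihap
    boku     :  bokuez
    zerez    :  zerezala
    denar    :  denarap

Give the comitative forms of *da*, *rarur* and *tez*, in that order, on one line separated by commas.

daez, rarurap, tezala

Looking at the final sound of each stem: -ala when the stem ends in a sibilant (*jeas*, *zerez*); -ap when the stem ends in a non-sibilant consonant (*nemih*, *denar*); -ez when the stem ends in a vowel (*derizfa*, *boku*).
*da* — final sound /a/ (a vowel) → -ez → *daez*.
*rarur*: final sound = /r/, a non-sibilant consonant → -ap → *rarurap*.
*tez* — final sound /z/ (a sibilant) → -ala → *tezala*.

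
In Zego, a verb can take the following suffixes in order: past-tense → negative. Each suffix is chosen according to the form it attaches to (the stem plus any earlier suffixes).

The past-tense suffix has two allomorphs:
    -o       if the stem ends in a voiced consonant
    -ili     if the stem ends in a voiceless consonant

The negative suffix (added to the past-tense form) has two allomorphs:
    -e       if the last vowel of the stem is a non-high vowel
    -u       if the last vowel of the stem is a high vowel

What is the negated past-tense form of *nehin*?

The final consonant of *nehin* is /n/, which is voiced, so the past-tense suffix is -o, giving *nehino*.
The past-tense form *nehino*: last vowel = /o/, a non-high vowel → -e → *nehinoe*.

nehinoe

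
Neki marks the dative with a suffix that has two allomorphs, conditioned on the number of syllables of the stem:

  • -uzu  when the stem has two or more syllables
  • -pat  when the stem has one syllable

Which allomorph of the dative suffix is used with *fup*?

*fup* has one syllable, so the suffix is -pat.

-pat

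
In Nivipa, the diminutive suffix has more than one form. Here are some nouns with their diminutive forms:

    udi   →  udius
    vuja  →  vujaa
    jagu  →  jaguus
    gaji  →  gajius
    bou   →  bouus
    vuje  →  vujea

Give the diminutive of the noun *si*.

sius

The suffix is conditioned by the last vowel: -us when the last vowel of the stem is a high vowel (*udi*, *jagu*, *gaji*, *bou*); -a when the last vowel of the stem is a non-high vowel (*vuja*, *vuje*).
*si* — last vowel /i/ (a high vowel) → -us → *sius*.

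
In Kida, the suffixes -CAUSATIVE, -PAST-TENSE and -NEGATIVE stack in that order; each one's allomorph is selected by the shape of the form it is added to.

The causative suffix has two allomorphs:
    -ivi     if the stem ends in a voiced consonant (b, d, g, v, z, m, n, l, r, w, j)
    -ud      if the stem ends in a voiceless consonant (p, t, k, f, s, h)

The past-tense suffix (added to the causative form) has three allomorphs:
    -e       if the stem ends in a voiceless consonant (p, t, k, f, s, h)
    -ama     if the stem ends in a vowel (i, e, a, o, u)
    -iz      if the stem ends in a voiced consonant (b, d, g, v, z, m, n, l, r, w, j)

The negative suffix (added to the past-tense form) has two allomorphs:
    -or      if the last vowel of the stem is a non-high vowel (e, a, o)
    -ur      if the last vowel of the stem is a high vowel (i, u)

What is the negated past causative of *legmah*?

*legmah*: final consonant = /h/, voiceless → -ud → *legmahud*.
The causative form *legmahud*: final sound = /d/, a voiced consonant → -iz → *legmahudiz*.
The last vowel of the past-tense form *legmahudiz* is /i/, which is a high vowel, so the negative suffix is -ur, giving *legmahudizur*.

legmahudizur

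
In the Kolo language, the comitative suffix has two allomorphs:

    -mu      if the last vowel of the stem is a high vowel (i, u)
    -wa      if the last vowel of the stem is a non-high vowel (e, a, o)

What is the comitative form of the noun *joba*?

jobawa

The last vowel of *joba* is /a/, which is a non-high vowel, so the suffix is -wa, giving *jobawa*.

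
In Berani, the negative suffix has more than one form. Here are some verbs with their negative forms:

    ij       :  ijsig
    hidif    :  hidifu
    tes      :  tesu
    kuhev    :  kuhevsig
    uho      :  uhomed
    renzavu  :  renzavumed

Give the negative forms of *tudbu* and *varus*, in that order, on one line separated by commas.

tudbumed, varusu

The suffix is conditioned by the final sound: -u when the stem ends in a voiceless consonant (*hidif*, *tes*); -sig when the stem ends in a voiced consonant (*ij*, *kuhev*); -med when the stem ends in a vowel (*uho*, *renzavu*).
The final sound of *tudbu* is /u/, which is a vowel, so the suffix is -med, giving *tudbumed*.
The final sound of *varus* is /s/, which is a voiceless consonant, so the suffix is -u, giving *varusu*.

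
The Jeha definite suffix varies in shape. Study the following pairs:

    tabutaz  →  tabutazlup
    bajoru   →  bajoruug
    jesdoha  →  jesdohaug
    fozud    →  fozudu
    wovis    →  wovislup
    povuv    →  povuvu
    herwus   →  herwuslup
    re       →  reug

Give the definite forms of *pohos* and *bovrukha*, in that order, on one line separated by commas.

The pattern is sibilance of the final sound: -lup when the stem ends in a sibilant (*tabutaz*, *wovis*, *herwus*); -u when the stem ends in a non-sibilant consonant (*fozud*, *povuv*); -ug when the stem ends in a vowel (*bajoru*, *jesdoha*, *re*).
The final sound of *pohos* is /s/, which is a sibilant, so the suffix is -lup, giving *pohoslup*.
The final sound of *bovrukha* is /a/, which is a vowel, so the suffix is -ug, giving *bovrukhaug*.

pohoslup, bovrukhaug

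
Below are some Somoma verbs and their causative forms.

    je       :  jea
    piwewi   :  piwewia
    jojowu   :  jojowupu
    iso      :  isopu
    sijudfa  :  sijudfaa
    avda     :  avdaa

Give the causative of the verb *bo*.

bopu

The alternation tracks the last vowel of the stem — -pu when the last vowel of the stem is a rounded vowel (*jojowu*, *iso*); -a when the last vowel of the stem is an unrounded vowel (*je*, *piwewi*, *sijudfa*, *avda*).
Since the last vowel of *bo* is /o/ (a rounded vowel), it takes -pu, giving *bopu*.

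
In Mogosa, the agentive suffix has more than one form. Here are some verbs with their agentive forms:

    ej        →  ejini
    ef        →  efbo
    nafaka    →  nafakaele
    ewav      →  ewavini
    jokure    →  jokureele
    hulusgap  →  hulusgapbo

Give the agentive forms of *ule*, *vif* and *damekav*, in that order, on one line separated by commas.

The pattern is voicing of the final sound: -bo when the stem ends in a voiceless consonant (*ef*, *hulusgap*); -ini when the stem ends in a voiced consonant (*ej*, *ewav*); -ele when the stem ends in a vowel (*nafaka*, *jokure*).
The final sound of *ule* is /e/, which is a vowel, so the suffix is -ele, giving *uleele*.
The final sound of *vif* is /f/, which is a voiceless consonant, so the suffix is -bo, giving *vifbo*.
Since the final sound of *damekav* is /v/ (a voiced consonant), it takes -ini, giving *damekavini*.

uleele, vifbo, damekavini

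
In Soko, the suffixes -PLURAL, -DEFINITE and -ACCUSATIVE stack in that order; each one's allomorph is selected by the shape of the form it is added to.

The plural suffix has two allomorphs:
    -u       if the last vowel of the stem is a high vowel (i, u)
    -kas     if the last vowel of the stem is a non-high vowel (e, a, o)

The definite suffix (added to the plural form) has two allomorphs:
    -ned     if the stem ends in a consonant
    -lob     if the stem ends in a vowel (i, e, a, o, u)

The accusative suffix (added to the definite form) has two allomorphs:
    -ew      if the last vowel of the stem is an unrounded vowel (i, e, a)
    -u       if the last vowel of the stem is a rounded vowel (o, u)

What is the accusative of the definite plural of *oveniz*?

*oveniz*: last vowel = /i/, a high vowel → -u → *ovenizu*.
The final sound of the plural form *ovenizu* is /u/, which is a vowel, so the definite suffix is -lob, giving *ovenizulob*.
The definite form *ovenizulob*: last vowel = /o/, a rounded vowel → -u → *ovenizulobu*.

ovenizulobu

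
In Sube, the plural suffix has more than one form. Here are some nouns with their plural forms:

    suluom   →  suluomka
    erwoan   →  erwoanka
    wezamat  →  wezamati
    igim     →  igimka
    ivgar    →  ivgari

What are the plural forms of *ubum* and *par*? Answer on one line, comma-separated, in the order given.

The alternation tracks the final consonant of the stem — -ka when the stem ends in a nasal (*suluom*, *erwoan*, *igim*); -i when the stem ends in a non-nasal consonant (*wezamat*, *ivgar*).
The final consonant of *ubum* is /m/, which is a nasal, so the suffix is -ka, giving *ubumka*.
The final consonant of *par* is /r/, which is non-nasal, so the suffix is -i, giving *pari*.

ubumka, pari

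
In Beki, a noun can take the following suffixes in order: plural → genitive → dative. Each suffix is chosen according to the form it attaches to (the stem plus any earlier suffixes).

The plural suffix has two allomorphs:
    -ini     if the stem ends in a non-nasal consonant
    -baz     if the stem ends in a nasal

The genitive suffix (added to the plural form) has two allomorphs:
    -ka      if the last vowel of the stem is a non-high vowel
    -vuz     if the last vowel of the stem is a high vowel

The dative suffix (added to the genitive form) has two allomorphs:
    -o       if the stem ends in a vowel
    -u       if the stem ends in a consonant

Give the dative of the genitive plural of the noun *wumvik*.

*wumvik* — final consonant /k/ (non-nasal) → -ini → *wumvikini*.
Since the last vowel of the plural form *wumvikini* is /i/ (a high vowel), it takes -vuz, giving *wumvikinivuz*.
Since the final sound of the genitive form *wumvikinivuz* is /z/ (a consonant), it takes -u, giving *wumvikinivuzu*.

wumvikinivuzu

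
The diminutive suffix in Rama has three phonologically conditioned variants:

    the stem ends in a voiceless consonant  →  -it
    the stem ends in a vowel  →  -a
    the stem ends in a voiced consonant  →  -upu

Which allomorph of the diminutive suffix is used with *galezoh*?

-it

Since the final sound of *galezoh* is /h/ (a voiceless consonant), it takes -it.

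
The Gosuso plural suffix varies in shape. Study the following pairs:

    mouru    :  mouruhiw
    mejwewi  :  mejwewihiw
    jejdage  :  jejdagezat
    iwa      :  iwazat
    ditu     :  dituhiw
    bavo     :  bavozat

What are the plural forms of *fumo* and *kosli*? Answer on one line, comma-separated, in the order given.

fumozat, koslihiw

The suffix is conditioned by the last vowel: -hiw when the last vowel of the stem is a high vowel (*mouru*, *mejwewi*, *ditu*); -zat when the last vowel of the stem is a non-high vowel (*jejdage*, *iwa*, *bavo*).
*fumo*: last vowel = /o/, a non-high vowel → -zat → *fumozat*.
Since the last vowel of *kosli* is /i/ (a high vowel), it takes -hiw, giving *koslihiw*.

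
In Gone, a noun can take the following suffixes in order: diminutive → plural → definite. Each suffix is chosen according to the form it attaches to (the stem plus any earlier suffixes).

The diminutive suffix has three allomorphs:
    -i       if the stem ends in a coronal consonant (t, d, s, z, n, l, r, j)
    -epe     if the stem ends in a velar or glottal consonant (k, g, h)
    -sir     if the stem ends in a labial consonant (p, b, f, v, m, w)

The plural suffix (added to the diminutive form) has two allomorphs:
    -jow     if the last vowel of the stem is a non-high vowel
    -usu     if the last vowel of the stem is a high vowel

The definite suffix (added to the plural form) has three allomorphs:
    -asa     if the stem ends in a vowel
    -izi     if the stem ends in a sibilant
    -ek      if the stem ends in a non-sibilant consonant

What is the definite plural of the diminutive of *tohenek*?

Since the final consonant of *tohenek* is /k/ (velar/glottal), it takes -epe, giving *tohenekepe*.
The last vowel of the diminutive form *tohenekepe* is /e/, which is a non-high vowel, so the plural suffix is -jow, giving *tohenekepejow*.
The plural form *tohenekepejow*: final sound = /w/, a non-sibilant consonant → -ek → *tohenekepejowek*.

tohenekepejowek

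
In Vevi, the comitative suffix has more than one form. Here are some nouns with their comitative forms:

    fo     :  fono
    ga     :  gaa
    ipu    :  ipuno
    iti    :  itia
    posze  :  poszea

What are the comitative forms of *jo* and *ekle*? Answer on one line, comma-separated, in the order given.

jono, eklea

Looking at the last vowel of each stem: -no when the last vowel of the stem is a rounded vowel (*fo*, *ipu*); -a when the last vowel of the stem is an unrounded vowel (*ga*, *iti*, *posze*).
The last vowel of *jo* is /o/, which is a rounded vowel, so the suffix is -no, giving *jono*.
*ekle*: last vowel = /e/, an unrounded vowel → -a → *eklea*.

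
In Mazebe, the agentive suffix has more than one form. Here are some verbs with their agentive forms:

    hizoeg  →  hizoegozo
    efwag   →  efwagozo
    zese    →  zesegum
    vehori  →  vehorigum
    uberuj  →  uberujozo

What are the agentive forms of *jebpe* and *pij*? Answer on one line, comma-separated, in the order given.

Looking at the final sound of each stem: -ozo when the stem ends in a consonant (*hizoeg*, *efwag*, *uberuj*); -gum when the stem ends in a vowel (*zese*, *vehori*).
Since the final sound of *jebpe* is /e/ (a vowel), it takes -gum, giving *jebpegum*.
Since the final sound of *pij* is /j/ (a consonant), it takes -ozo, giving *pijozo*.

jebpegum, pijozo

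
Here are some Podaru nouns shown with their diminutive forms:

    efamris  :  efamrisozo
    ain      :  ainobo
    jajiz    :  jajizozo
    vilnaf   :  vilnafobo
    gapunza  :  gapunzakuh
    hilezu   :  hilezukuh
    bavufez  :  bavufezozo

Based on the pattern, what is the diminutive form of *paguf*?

The suffix is conditioned by the final sound: -ozo when the stem ends in a sibilant (*efamris*, *jajiz*, *bavufez*); -obo when the stem ends in a non-sibilant consonant (*ain*, *vilnaf*); -kuh when the stem ends in a vowel (*gapunza*, *hilezu*).
The final sound of *paguf* is /f/, which is a non-sibilant consonant, so the suffix is -obo, giving *pagufobo*.

pagufobo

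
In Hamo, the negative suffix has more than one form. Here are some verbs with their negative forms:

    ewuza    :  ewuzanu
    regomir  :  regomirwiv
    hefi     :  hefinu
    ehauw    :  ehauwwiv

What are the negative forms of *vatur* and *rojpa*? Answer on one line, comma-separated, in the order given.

Looking at the final sound of each stem: -wiv when the stem ends in a consonant (*regomir*, *ehauw*); -nu when the stem ends in a vowel (*ewuza*, *hefi*).
Since the final sound of *vatur* is /r/ (a consonant), it takes -wiv, giving *vaturwiv*.
*rojpa* — final sound /a/ (a vowel) → -nu → *rojpanu*.

vaturwiv, rojpanu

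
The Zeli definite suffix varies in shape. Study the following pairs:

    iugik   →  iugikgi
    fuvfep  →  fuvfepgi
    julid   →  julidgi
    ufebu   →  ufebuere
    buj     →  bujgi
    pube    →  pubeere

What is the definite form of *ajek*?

ajekgi

The suffix is conditioned by the final sound: -gi when the stem ends in a consonant (*iugik*, *fuvfep*, *julid*, *buj*); -ere when the stem ends in a vowel (*ufebu*, *pube*).
The final sound of *ajek* is /k/, which is a consonant, so the suffix is -gi, giving *ajekgi*.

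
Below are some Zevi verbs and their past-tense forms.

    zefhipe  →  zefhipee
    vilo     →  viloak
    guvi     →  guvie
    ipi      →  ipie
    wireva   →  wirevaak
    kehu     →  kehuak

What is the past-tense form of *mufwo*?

mufwoak

The pattern is front/back vowel harmony: -e when the last vowel of the stem is a front vowel (*zefhipe*, *guvi*, *ipi*); -ak when the last vowel of the stem is a back vowel (*vilo*, *wireva*, *kehu*).
*mufwo* — last vowel /o/ (a back vowel) → -ak → *mufwoak*.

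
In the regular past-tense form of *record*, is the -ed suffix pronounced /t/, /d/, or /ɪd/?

The stem *record* ends in /t/ or /d/.
The -ed suffix is realized as /ɪd/ after /t, d/; as /t/ after other voiceless consonants; and as /d/ after other voiced sounds.
So -ed on *record* is pronounced /ɪd/.

/ɪd/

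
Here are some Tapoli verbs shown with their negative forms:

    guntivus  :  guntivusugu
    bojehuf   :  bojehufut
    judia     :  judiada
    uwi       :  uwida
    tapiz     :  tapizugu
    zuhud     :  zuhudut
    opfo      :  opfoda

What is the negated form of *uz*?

uzugu

Looking at the final sound of each stem: -ugu when the stem ends in a sibilant (*guntivus*, *tapiz*); -ut when the stem ends in a non-sibilant consonant (*bojehuf*, *zuhud*); -da when the stem ends in a vowel (*judia*, *uwi*, *opfo*).
*uz* — final sound /z/ (a sibilant) → -ugu → *uzugu*.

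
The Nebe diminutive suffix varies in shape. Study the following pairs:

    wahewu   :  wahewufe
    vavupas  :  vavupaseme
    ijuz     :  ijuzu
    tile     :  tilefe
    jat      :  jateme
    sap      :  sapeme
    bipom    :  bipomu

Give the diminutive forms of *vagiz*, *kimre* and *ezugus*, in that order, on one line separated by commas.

vagizu, kimrefe, ezuguseme

The pattern is voicing of the final sound: -eme when the stem ends in a voiceless consonant (*vavupas*, *jat*, *sap*); -u when the stem ends in a voiced consonant (*ijuz*, *bipom*); -fe when the stem ends in a vowel (*wahewu*, *tile*).
*vagiz* — final sound /z/ (a voiced consonant) → -u → *vagizu*.
*kimre*: final sound = /e/, a vowel → -fe → *kimrefe*.
Since the final sound of *ezugus* is /s/ (a voiceless consonant), it takes -eme, giving *ezuguseme*.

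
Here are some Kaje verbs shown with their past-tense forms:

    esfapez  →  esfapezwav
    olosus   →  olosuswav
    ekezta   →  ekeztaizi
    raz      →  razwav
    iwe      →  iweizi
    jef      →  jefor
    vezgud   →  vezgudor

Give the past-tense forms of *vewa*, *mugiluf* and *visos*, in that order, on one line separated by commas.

vewaizi, mugilufor, visoswav

The alternation tracks the final sound of the stem — -wav when the stem ends in a sibilant (*esfapez*, *olosus*, *raz*); -or when the stem ends in a non-sibilant consonant (*jef*, *vezgud*); -izi when the stem ends in a vowel (*ekezta*, *iwe*).
Since the final sound of *vewa* is /a/ (a vowel), it takes -izi, giving *vewaizi*.
The final sound of *mugiluf* is /f/, which is a non-sibilant consonant, so the suffix is -or, giving *mugilufor*.
The final sound of *visos* is /s/, which is a sibilant, so the suffix is -wav, giving *visoswav*.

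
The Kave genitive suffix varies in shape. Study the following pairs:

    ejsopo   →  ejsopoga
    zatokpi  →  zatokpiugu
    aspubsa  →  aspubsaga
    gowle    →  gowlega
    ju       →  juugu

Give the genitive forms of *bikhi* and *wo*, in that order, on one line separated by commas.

bikhiugu, woga

The alternation tracks the last vowel of the stem — -ugu when the last vowel of the stem is a high vowel (*zatokpi*, *ju*); -ga when the last vowel of the stem is a non-high vowel (*ejsopo*, *aspubsa*, *gowle*).
*bikhi*: last vowel = /i/, a high vowel → -ugu → *bikhiugu*.
*wo* — last vowel /o/ (a non-high vowel) → -ga → *woga*.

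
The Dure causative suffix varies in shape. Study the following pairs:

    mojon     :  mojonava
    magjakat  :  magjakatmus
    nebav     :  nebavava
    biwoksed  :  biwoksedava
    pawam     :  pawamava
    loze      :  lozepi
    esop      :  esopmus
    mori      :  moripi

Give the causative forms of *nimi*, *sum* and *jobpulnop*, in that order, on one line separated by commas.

The suffix is conditioned by the final sound: -mus when the stem ends in a voiceless consonant (*magjakat*, *esop*); -ava when the stem ends in a voiced consonant (*mojon*, *nebav*, *biwoksed*, *pawam*); -pi when the stem ends in a vowel (*loze*, *mori*).
*nimi* — final sound /i/ (a vowel) → -pi → *nimipi*.
*sum* — final sound /m/ (a voiced consonant) → -ava → *sumava*.
*jobpulnop*: final sound = /p/, a voiceless consonant → -mus → *jobpulnopmus*.

nimipi, sumava, jobpulnopmus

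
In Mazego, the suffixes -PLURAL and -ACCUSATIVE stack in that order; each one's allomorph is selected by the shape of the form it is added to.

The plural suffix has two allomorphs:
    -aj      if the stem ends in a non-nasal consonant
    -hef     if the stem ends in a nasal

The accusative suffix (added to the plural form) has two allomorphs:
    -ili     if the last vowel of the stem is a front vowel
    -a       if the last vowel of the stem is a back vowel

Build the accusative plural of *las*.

*las* — final consonant /s/ (non-nasal) → -aj → *lasaj*.
The last vowel of the plural form *lasaj* is /a/, which is a back vowel, so the accusative suffix is -a, giving *lasaja*.

lasaja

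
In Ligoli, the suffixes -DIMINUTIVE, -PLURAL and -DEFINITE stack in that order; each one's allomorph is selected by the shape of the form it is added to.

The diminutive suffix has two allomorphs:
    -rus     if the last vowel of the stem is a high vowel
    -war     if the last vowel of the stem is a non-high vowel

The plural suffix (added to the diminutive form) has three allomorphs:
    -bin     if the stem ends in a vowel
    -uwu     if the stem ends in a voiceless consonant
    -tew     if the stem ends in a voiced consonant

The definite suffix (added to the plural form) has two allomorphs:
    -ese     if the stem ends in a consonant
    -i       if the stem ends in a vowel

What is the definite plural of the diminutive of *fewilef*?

fewilefwartewese

Since the last vowel of *fewilef* is /e/ (a non-high vowel), it takes -war, giving *fewilefwar*.
The diminutive form *fewilefwar*: final sound = /r/, a voiced consonant → -tew → *fewilefwartew*.
The plural form *fewilefwartew*: final sound = /w/, a consonant → -ese → *fewilefwartewese*.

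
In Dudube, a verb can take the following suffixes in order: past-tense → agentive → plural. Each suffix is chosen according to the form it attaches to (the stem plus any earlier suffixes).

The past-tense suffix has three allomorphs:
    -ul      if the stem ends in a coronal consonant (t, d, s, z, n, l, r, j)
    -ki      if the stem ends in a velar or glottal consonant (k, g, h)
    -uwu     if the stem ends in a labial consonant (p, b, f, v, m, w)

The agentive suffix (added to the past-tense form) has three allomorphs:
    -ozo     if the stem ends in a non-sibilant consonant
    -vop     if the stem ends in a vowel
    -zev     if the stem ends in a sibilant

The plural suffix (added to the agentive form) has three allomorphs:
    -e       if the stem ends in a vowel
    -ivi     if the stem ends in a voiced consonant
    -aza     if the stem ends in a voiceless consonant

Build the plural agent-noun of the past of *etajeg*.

etajegkivopaza

The final consonant of *etajeg* is /g/, which is velar/glottal, so the past-tense suffix is -ki, giving *etajegki*.
The past-tense form *etajegki*: final sound = /i/, a vowel → -vop → *etajegkivop*.
The agentive form *etajegkivop* — final sound /p/ (a voiceless consonant) → -aza → *etajegkivopaza*.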